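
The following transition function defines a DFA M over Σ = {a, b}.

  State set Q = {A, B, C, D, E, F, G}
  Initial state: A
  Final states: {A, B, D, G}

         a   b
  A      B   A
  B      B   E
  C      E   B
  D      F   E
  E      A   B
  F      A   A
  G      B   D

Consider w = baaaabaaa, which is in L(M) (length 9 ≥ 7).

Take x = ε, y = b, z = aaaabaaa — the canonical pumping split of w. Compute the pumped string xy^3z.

xy^3z = ε·b·b·b·aaaabaaa = bbbaaaabaaa.
Reading y = b takes M from A back to A, so after x·y·y·y the machine is still in A, and z then leads to the accepting state B. Hence bbbaaaabaaa ∈ L(M).

bbbaaaabaaa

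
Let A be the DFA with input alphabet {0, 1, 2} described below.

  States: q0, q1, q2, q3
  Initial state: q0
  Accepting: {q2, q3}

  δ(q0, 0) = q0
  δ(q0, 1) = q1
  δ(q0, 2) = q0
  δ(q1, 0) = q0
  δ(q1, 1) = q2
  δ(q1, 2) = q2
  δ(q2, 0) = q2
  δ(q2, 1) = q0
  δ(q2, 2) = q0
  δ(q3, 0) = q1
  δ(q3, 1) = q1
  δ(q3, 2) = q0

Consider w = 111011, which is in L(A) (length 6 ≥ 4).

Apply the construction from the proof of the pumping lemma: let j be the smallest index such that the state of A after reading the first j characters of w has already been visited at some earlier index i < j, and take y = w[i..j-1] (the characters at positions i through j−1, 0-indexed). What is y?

Run of A on w = 1 1 1 0 1 1:
  step 0: q0  (start)
  step 1: q1  (read 1: q0→q1)
  step 2: q2  (read 1: q1→q2)
  step 3: q0  (read 1: q2→q0)   ← first repeat (q0 seen earlier)
  step 4: q0  (read 0: q0→q0)
  step 5: q1  (read 1: q0→q1)
  step 6: q2  (read 1: q1→q2)

So i = 0, j = 3, giving x = w[0:0] = ε, y = w[0:3] = 111, z = w[3:6] = 011.
Check: |xy| = 3 ≤ 4 and |y| = 3 ≥ 1. Reading y takes A from q0 back to q0, so every xyⁱz is accepted.

111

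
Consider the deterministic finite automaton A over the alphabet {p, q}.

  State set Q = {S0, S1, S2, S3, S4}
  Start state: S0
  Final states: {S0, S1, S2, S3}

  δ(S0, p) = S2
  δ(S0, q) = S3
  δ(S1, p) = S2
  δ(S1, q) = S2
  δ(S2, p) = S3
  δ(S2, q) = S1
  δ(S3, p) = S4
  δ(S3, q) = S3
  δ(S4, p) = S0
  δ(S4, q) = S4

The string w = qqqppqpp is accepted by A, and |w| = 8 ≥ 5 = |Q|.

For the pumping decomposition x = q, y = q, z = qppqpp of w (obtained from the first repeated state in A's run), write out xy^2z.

qqqqppqpp

xy^2z = q·q·q·qppqpp = qqqqppqpp.
Reading y = q takes A from S3 back to S3, so after x·y·y the machine is still in S3, and z then leads to the accepting state S0. Hence qqqqppqpp ∈ L(A).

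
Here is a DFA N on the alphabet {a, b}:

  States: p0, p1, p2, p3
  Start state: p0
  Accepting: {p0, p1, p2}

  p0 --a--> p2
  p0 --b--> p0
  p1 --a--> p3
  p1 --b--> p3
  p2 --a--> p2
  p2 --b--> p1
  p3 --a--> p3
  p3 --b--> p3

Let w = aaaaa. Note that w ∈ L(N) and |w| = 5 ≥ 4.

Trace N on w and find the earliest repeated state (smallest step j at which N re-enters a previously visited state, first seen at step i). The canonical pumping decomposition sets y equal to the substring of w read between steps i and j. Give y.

a

State sequence: p0 -a-> p2 -a-> p2 -a-> p2 -a-> p2 -a-> p2
First repeat at step 2: p2 was already visited.

So i = 1, j = 2, giving x = w[0:1] = a, y = w[1:2] = a, z = w[2:5] = aaa.
Check: |xy| = 2 ≤ 4 and |y| = 1 ≥ 1. Reading y takes N from p2 back to p2, so every xyⁱz is accepted.
With |Q| = 4, pigeonhole forces a state repeat no later than step 4; the substring read between the first and second visits to that state can be pumped.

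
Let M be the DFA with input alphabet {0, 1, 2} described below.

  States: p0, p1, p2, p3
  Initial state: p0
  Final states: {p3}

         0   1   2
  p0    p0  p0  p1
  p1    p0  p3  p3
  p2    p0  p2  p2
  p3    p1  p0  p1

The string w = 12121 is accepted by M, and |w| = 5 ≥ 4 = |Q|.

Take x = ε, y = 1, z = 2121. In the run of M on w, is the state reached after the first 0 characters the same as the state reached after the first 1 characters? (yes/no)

yes

State sequence: p0 -1-> p0

After x (step 0): p0. After xy (step 1): p0.
They match, so y = 1 drives M around a cycle from p0 back to itself; pumping y any number of times keeps M in p0 before reading z, and xyⁱz ∈ L(M) for every i ≥ 0.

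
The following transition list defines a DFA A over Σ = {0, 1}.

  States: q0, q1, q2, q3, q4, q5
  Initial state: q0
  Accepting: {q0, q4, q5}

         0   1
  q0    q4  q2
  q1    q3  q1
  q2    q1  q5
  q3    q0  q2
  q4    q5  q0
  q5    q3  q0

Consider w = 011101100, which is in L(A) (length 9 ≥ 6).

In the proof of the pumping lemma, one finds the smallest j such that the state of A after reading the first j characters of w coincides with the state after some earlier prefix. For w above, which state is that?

q0

State sequence: q0 -0-> q4 -1-> q0 -1-> q2 -1-> q5 -0-> q3 -1-> q2 -1-> q5 -0-> q3 -0-> q0
First repeat at step 2: q0 was already visited.

The earliest repeat is at step j = 2: A is in q0, which it already visited at step i = 0.
With |Q| = 6, pigeonhole forces a state repeat no later than step 6; the substring read between the first and second visits to that state can be pumped.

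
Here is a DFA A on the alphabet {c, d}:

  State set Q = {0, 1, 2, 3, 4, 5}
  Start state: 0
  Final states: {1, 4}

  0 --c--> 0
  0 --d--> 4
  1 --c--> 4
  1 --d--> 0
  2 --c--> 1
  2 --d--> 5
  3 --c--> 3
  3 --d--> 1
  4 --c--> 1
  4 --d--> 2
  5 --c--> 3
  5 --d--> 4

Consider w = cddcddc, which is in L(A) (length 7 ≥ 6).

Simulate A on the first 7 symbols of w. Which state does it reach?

State sequence: 0 -c-> 0 -d-> 4 -d-> 2 -c-> 1 -d-> 0 -d-> 4 -c-> 1

After reading 7 characters, A is in state 1.

1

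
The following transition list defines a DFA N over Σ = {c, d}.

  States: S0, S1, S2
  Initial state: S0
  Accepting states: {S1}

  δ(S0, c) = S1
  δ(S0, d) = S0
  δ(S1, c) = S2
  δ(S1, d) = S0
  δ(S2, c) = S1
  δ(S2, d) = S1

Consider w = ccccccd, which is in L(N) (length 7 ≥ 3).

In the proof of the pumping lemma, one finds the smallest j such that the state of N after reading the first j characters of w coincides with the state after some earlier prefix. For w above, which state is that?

Run of N on w = c c c c c c d:
  step 0: S0  (start)
  step 1: S1  (read c: S0→S1)
  step 2: S2  (read c: S1→S2)
  step 3: S1  (read c: S2→S1)   ← first repeat (S1 seen earlier)
  step 4: S2  (read c: S1→S2)
  step 5: S1  (read c: S2→S1)
  step 6: S2  (read c: S1→S2)
  step 7: S1  (read d: S2→S1)

The earliest repeat is at step j = 3: N is in S1, which it already visited at step i = 1.
Pumping length from the standard proof: p = 3 (the number of states). The repeated state found above gives |xy| = j ≤ 3 and |y| = j − i ≥ 1.

S1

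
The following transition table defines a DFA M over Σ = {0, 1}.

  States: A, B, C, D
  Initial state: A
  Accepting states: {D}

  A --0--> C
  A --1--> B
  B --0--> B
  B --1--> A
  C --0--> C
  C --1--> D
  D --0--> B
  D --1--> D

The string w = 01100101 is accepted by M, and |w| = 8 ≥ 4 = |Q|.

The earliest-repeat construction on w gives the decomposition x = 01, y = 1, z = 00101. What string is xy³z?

0111100101

xy^3z = 01·1·1·1·00101 = 0111100101.
Reading y = 1 takes M from D back to D, so after x·y·y·y the machine is still in D, and z then leads to the accepting state D. Hence 0111100101 ∈ L(M).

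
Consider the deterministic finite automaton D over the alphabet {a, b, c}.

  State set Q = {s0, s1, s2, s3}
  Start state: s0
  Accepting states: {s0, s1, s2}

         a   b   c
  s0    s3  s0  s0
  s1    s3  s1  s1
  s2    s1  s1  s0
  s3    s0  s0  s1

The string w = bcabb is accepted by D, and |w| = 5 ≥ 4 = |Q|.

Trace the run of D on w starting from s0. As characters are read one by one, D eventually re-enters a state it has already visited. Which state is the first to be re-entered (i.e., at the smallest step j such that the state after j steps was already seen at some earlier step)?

s0

State sequence: s0 -b-> s0 -c-> s0 -a-> s3 -b-> s0 -b-> s0
First repeat at step 1: s0 was already visited.

The earliest repeat is at step j = 1: D is in s0, which it already visited at step i = 0.
With |Q| = 4, pigeonhole forces a state repeat no later than step 4; the substring read between the first and second visits to that state can be pumped.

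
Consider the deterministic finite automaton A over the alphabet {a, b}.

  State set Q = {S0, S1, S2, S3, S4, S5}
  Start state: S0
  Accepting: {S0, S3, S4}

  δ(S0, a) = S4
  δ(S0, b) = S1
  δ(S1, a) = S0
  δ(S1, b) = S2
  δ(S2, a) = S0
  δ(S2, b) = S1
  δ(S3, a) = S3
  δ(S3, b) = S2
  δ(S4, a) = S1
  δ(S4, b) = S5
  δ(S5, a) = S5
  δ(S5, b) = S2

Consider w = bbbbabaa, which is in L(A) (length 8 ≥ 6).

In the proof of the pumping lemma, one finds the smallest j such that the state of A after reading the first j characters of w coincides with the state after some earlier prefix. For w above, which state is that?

S1

State sequence: S0 -b-> S1 -b-> S2 -b-> S1 -b-> S2 -a-> S0 -b-> S1 -a-> S0 -a-> S4
First repeat at step 3: S1 was already visited.

The earliest repeat is at step j = 3: A is in S1, which it already visited at step i = 1.
Since A has 6 states, any run of length ≥ 6 visits 6+1 states, so by pigeonhole some state repeats within the first 6 steps — that repeat gives the pumpable loop.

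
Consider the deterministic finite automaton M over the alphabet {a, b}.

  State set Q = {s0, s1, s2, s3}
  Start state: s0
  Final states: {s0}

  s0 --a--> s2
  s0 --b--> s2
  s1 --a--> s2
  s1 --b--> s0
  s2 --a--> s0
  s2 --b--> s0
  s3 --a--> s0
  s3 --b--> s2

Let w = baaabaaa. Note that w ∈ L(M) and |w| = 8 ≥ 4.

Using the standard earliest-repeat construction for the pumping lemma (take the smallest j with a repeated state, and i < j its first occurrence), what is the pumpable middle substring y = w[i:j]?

Run of M on w = b a a a b a a a:
  step 0: s0  (start)
  step 1: s2  (read b: s0→s2)
  step 2: s0  (read a: s2→s0)   ← first repeat (s0 seen earlier)
  step 3: s2  (read a: s0→s2)
  step 4: s0  (read a: s2→s0)
  step 5: s2  (read b: s0→s2)
  step 6: s0  (read a: s2→s0)
  step 7: s2  (read a: s0→s2)
  step 8: s0  (read a: s2→s0)

So i = 0, j = 2, giving x = w[0:0] = ε, y = w[0:2] = ba, z = w[2:8] = aabaaa.
Check: |xy| = 2 ≤ 4 and |y| = 2 ≥ 1. Reading y takes M from s0 back to s0, so every xyⁱz is accepted.
Pumping length from the standard proof: p = 4 (the number of states). The repeated state found above gives |xy| = j ≤ 4 and |y| = j − i ≥ 1.

ba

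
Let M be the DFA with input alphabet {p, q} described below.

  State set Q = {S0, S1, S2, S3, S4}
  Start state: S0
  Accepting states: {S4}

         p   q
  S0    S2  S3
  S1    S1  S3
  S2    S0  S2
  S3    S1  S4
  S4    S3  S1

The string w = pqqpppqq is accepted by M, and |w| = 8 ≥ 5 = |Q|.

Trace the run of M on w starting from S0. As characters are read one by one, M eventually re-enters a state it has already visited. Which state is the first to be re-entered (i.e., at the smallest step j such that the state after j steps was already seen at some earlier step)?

S2

Run of M on w = p q q p p p q q:
  step 0: S0  (start)
  step 1: S2  (read p: S0→S2)
  step 2: S2  (read q: S2→S2)   ← first repeat (S2 seen earlier)
  step 3: S2  (read q: S2→S2)
  step 4: S0  (read p: S2→S0)
  step 5: S2  (read p: S0→S2)
  step 6: S0  (read p: S2→S0)
  step 7: S3  (read q: S0→S3)
  step 8: S4  (read q: S3→S4)

The earliest repeat is at step j = 2: M is in S2, which it already visited at step i = 1.
Pumping length from the standard proof: p = 5 (the number of states). The repeated state found above gives |xy| = j ≤ 5 and |y| = j − i ≥ 1.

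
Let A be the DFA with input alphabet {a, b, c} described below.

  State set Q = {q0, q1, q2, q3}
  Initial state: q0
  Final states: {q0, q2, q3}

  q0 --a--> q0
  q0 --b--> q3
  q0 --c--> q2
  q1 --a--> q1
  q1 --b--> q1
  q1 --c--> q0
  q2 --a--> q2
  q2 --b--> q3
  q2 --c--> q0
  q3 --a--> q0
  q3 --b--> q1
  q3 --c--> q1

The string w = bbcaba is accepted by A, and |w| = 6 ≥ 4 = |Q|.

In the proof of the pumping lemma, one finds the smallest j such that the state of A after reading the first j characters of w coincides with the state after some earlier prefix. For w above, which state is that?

State sequence: q0 -b-> q3 -b-> q1 -c-> q0 -a-> q0 -b-> q3 -a-> q0
First repeat at step 3: q0 was already visited.

The earliest repeat is at step j = 3: A is in q0, which it already visited at step i = 0.
With |Q| = 4, pigeonhole forces a state repeat no later than step 4; the substring read between the first and second visits to that state can be pumped.

q0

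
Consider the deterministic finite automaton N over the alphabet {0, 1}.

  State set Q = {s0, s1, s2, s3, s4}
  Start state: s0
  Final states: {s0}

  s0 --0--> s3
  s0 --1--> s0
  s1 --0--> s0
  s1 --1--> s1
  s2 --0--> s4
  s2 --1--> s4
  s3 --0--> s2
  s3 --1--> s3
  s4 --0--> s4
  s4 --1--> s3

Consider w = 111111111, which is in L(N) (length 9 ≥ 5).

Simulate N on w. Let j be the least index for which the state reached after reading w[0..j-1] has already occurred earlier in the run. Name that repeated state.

s0

Run of N on w = 1 1 1 1 1 1 1 1 1:
  step 0: s0  (start)
  step 1: s0  (read 1: s0→s0)   ← first repeat (s0 seen earlier)
  step 2: s0  (read 1: s0→s0)
  step 3: s0  (read 1: s0→s0)
  step 4: s0  (read 1: s0→s0)
  step 5: s0  (read 1: s0→s0)
  step 6: s0  (read 1: s0→s0)
  step 7: s0  (read 1: s0→s0)
  step 8: s0  (read 1: s0→s0)
  step 9: s0  (read 1: s0→s0)

The earliest repeat is at step j = 1: N is in s0, which it already visited at step i = 0.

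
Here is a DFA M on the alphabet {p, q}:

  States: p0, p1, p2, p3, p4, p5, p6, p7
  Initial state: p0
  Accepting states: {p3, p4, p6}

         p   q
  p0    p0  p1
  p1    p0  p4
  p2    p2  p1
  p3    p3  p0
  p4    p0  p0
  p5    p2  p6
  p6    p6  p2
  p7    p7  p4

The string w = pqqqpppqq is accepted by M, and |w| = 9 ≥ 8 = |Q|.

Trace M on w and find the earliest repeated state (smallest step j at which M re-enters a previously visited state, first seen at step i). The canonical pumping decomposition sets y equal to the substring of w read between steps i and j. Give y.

p

Run of M on w = p q q q p p p q q:
  step 0: p0  (start)
  step 1: p0  (read p: p0→p0)   ← first repeat (p0 seen earlier)
  step 2: p1  (read q: p0→p1)
  step 3: p4  (read q: p1→p4)
  step 4: p0  (read q: p4→p0)
  step 5: p0  (read p: p0→p0)
  step 6: p0  (read p: p0→p0)
  step 7: p0  (read p: p0→p0)
  step 8: p1  (read q: p0→p1)
  step 9: p4  (read q: p1→p4)

So i = 0, j = 1, giving x = w[0:0] = ε, y = w[0:1] = p, z = w[1:9] = qqqpppqq.
Check: |xy| = 1 ≤ 8 and |y| = 1 ≥ 1. Reading y takes M from p0 back to p0, so every xyⁱz is accepted.
Pumping length from the standard proof: p = 8 (the number of states). The repeated state found above gives |xy| = j ≤ 8 and |y| = j − i ≥ 1.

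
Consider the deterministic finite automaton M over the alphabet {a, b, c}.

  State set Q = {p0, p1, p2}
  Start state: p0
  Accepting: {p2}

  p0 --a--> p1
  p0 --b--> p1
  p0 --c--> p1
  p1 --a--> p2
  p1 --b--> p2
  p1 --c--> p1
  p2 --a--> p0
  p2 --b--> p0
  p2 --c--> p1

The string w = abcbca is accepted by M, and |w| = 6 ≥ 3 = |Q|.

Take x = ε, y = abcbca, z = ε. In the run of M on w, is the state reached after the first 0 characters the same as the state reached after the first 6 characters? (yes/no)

no

State sequence: p0 -a-> p1 -b-> p2 -c-> p1 -b-> p2 -c-> p1 -a-> p2

After x (step 0): p0. After xy (step 6): p2.
They differ (p0 ≠ p2), so y is not a cycle from the state after x; this split is not the one the pumping-lemma construction produces, and pumping y need not keep the string in L(M).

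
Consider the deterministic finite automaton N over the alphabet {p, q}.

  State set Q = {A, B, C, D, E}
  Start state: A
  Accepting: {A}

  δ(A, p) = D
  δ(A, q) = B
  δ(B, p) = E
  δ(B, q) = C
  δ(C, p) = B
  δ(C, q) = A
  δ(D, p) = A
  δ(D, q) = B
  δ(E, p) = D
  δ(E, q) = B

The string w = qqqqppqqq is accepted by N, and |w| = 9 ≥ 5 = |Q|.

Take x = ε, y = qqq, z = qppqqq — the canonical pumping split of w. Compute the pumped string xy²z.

qqqqqqqppqqq

xy^2z = ε·qqq·qqq·qppqqq = qqqqqqqppqqq.
Reading y = qqq takes N from A back to A, so after x·y·y the machine is still in A, and z then leads to the accepting state A. Hence qqqqqqqppqqq ∈ L(N).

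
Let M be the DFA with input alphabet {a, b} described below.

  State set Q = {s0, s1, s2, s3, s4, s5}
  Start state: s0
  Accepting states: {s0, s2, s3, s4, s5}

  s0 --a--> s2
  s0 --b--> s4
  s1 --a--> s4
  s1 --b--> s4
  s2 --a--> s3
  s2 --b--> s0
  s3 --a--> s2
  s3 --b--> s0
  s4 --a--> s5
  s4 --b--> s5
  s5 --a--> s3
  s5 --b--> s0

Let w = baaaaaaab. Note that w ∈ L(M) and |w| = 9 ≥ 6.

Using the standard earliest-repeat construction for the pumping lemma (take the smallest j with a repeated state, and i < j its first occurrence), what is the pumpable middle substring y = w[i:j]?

aa

Run of M on w = b a a a a a a a b:
  step 0: s0  (start)
  step 1: s4  (read b: s0→s4)
  step 2: s5  (read a: s4→s5)
  step 3: s3  (read a: s5→s3)
  step 4: s2  (read a: s3→s2)
  step 5: s3  (read a: s2→s3)   ← first repeat (s3 seen earlier)
  step 6: s2  (read a: s3→s2)
  step 7: s3  (read a: s2→s3)
  step 8: s2  (read a: s3→s2)
  step 9: s0  (read b: s2→s0)

So i = 3, j = 5, giving x = w[0:3] = baa, y = w[3:5] = aa, z = w[5:9] = aaab.
Check: |xy| = 5 ≤ 6 and |y| = 2 ≥ 1. Reading y takes M from s3 back to s3, so every xyⁱz is accepted.
With |Q| = 6, pigeonhole forces a state repeat no later than step 6; the substring read between the first and second visits to that state can be pumped.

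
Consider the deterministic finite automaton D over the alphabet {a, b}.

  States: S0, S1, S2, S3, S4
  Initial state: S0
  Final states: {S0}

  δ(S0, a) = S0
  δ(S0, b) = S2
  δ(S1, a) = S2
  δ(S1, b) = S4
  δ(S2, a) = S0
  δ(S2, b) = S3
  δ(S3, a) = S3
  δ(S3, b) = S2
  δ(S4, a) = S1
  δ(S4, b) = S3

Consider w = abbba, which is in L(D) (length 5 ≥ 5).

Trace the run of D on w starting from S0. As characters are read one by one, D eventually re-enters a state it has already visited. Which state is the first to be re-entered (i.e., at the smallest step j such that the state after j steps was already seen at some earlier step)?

Run of D on w = a b b b a:
  step 0: S0  (start)
  step 1: S0  (read a: S0→S0)   ← first repeat (S0 seen earlier)
  step 2: S2  (read b: S0→S2)
  step 3: S3  (read b: S2→S3)
  step 4: S2  (read b: S3→S2)
  step 5: S0  (read a: S2→S0)

The earliest repeat is at step j = 1: D is in S0, which it already visited at step i = 0.
Since D has 5 states, any run of length ≥ 5 visits 5+1 states, so by pigeonhole some state repeats within the first 5 steps — that repeat gives the pumpable loop.

S0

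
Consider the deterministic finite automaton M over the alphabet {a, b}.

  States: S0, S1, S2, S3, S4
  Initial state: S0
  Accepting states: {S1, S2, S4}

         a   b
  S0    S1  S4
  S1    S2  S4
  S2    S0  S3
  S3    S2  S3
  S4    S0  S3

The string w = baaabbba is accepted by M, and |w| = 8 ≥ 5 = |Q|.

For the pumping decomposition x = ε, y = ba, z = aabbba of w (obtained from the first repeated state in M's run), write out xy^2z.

babaaabbba

xy^2z = ε·ba·ba·aabbba = babaaabbba.
Reading y = ba takes M from S0 back to S0, so after x·y·y the machine is still in S0, and z then leads to the accepting state S2. Hence babaaabbba ∈ L(M).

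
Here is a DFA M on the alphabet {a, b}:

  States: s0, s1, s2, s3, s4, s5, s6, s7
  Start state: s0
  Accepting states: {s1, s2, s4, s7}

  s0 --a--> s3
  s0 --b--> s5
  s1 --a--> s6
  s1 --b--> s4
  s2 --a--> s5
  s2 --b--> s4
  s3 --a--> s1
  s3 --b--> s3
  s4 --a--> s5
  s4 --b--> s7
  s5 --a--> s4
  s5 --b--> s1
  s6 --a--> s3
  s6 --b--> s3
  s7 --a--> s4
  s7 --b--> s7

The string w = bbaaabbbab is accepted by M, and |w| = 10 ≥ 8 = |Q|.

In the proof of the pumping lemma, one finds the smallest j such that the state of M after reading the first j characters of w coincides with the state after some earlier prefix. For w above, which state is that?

State sequence: s0 -b-> s5 -b-> s1 -a-> s6 -a-> s3 -a-> s1 -b-> s4 -b-> s7 -b-> s7 -a-> s4 -b-> s7
First repeat at step 5: s1 was already visited.

The earliest repeat is at step j = 5: M is in s1, which it already visited at step i = 2.
The DFA has 8 states, so the proof of the pumping lemma guarantees a repeated state among the first 8+1 visited; the segment between the two visits is the pumpable y.

s1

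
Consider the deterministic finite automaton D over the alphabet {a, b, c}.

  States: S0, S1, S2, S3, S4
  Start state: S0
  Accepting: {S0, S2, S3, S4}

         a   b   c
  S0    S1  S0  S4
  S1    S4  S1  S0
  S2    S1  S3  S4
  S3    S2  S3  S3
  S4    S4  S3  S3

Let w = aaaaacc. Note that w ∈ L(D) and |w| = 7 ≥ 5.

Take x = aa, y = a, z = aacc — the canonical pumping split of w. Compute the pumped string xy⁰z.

aaaacc

xy⁰z = xz = aa·aacc = aaaacc.
Reading y = a takes D from S4 back to S4, so after x the machine is still in S4, and z then leads to the accepting state S3. Hence aaaacc ∈ L(D).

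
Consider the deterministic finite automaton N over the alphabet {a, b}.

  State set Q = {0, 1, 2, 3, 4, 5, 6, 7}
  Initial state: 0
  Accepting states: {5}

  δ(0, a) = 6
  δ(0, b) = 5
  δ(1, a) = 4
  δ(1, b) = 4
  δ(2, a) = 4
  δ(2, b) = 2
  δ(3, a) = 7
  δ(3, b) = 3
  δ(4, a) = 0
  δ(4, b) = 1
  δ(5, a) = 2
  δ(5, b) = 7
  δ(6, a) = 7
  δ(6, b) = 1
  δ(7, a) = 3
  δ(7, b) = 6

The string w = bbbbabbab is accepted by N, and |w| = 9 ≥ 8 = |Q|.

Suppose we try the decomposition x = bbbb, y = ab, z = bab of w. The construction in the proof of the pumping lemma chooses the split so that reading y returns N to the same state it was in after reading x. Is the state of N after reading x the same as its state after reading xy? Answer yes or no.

Run of N on the first 6 characters of w = b b b b a b:
  step 0: 0  (start)
  step 1: 5  (read b: 0→5)
  step 2: 7  (read b: 5→7)
  step 3: 6  (read b: 7→6)
  step 4: 1  (read b: 6→1)
  step 5: 4  (read a: 1→4)
  step 6: 1  (read b: 4→1)

After x (step 4): 1. After xy (step 6): 1.
They match, so y = ab drives N around a cycle from 1 back to itself; pumping y any number of times keeps N in 1 before reading z, and xyⁱz ∈ L(N) for every i ≥ 0.

yes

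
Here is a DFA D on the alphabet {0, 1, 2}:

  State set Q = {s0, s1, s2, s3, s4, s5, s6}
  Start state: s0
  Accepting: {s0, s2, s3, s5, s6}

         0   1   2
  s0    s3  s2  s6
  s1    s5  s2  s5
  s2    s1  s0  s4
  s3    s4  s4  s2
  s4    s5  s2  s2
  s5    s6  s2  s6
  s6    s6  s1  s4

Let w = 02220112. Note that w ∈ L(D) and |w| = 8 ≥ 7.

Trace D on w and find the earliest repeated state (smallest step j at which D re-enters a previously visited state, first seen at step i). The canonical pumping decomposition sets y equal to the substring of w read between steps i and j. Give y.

State sequence: s0 -0-> s3 -2-> s2 -2-> s4 -2-> s2 -0-> s1 -1-> s2 -1-> s0 -2-> s6
First repeat at step 4: s2 was already visited.

So i = 2, j = 4, giving x = w[0:2] = 02, y = w[2:4] = 22, z = w[4:8] = 0112.
Check: |xy| = 4 ≤ 7 and |y| = 2 ≥ 1. Reading y takes D from s2 back to s2, so every xyⁱz is accepted.

22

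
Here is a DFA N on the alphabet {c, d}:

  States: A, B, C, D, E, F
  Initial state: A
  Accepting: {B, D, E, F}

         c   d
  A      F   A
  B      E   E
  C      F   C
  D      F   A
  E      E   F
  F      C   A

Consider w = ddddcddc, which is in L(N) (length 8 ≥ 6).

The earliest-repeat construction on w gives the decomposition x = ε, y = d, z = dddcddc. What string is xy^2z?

dddddcddc

xy^2z = ε·d·d·dddcddc = dddddcddc.
Reading y = d takes N from A back to A, so after x·y·y the machine is still in A, and z then leads to the accepting state F. Hence dddddcddc ∈ L(N).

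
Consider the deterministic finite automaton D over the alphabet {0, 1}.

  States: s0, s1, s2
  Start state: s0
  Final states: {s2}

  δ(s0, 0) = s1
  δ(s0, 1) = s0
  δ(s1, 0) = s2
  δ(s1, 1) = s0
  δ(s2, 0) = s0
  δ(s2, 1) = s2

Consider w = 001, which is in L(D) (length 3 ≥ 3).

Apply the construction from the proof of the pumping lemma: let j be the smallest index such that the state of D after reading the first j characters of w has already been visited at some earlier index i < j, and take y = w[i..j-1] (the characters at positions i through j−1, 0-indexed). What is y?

Run of D on w = 0 0 1:
  step 0: s0  (start)
  step 1: s1  (read 0: s0→s1)
  step 2: s2  (read 0: s1→s2)
  step 3: s2  (read 1: s2→s2)   ← first repeat (s2 seen earlier)

So i = 2, j = 3, giving x = w[0:2] = 00, y = w[2:3] = 1, z = w[3:3] = ε.
Check: |xy| = 3 ≤ 3 and |y| = 1 ≥ 1. Reading y takes D from s2 back to s2, so every xyⁱz is accepted.

1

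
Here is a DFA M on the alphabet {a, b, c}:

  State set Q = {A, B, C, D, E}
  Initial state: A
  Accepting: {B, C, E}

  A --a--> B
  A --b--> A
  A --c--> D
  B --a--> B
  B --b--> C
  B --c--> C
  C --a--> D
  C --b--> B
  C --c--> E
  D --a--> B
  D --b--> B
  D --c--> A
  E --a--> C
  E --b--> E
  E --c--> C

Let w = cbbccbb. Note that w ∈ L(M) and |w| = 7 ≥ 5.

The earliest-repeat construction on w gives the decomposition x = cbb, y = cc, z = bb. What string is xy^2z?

cbbccccbb

xy^2z = cbb·cc·cc·bb = cbbccccbb.
Reading y = cc takes M from C back to C, so after x·y·y the machine is still in C, and z then leads to the accepting state C. Hence cbbccccbb ∈ L(M).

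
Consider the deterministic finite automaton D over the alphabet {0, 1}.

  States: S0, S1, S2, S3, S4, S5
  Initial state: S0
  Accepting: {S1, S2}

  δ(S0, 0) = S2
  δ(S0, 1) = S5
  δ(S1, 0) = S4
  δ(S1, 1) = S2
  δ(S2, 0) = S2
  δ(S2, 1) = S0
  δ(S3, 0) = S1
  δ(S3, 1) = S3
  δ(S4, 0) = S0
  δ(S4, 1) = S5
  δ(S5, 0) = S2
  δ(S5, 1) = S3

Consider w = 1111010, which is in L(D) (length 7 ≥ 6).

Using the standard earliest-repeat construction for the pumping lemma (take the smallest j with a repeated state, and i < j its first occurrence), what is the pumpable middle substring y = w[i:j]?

State sequence: S0 -1-> S5 -1-> S3 -1-> S3 -1-> S3 -0-> S1 -1-> S2 -0-> S2
First repeat at step 3: S3 was already visited.

So i = 2, j = 3, giving x = w[0:2] = 11, y = w[2:3] = 1, z = w[3:7] = 1010.
Check: |xy| = 3 ≤ 6 and |y| = 1 ≥ 1. Reading y takes D from S3 back to S3, so every xyⁱz is accepted.
With |Q| = 6, pigeonhole forces a state repeat no later than step 6; the substring read between the first and second visits to that state can be pumped.

1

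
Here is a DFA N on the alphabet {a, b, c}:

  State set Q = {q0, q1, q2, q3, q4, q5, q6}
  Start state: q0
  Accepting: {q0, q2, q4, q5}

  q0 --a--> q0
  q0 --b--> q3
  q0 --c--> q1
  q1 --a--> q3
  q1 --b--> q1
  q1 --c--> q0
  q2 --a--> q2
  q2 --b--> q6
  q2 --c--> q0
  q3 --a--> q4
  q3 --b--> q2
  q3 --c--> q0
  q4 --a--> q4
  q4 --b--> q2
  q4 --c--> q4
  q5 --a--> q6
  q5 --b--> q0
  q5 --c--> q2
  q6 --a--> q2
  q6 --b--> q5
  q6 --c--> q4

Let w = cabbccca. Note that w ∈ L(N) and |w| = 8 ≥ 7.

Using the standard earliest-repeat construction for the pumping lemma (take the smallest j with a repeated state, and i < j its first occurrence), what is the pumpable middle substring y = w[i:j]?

Run of N on w = c a b b c c c a:
  step 0: q0  (start)
  step 1: q1  (read c: q0→q1)
  step 2: q3  (read a: q1→q3)
  step 3: q2  (read b: q3→q2)
  step 4: q6  (read b: q2→q6)
  step 5: q4  (read c: q6→q4)
  step 6: q4  (read c: q4→q4)   ← first repeat (q4 seen earlier)
  step 7: q4  (read c: q4→q4)
  step 8: q4  (read a: q4→q4)

So i = 5, j = 6, giving x = w[0:5] = cabbc, y = w[5:6] = c, z = w[6:8] = ca.
Check: |xy| = 6 ≤ 7 and |y| = 1 ≥ 1. Reading y takes N from q4 back to q4, so every xyⁱz is accepted.
The DFA has 7 states, so the proof of the pumping lemma guarantees a repeated state among the first 7+1 visited; the segment between the two visits is the pumpable y.

c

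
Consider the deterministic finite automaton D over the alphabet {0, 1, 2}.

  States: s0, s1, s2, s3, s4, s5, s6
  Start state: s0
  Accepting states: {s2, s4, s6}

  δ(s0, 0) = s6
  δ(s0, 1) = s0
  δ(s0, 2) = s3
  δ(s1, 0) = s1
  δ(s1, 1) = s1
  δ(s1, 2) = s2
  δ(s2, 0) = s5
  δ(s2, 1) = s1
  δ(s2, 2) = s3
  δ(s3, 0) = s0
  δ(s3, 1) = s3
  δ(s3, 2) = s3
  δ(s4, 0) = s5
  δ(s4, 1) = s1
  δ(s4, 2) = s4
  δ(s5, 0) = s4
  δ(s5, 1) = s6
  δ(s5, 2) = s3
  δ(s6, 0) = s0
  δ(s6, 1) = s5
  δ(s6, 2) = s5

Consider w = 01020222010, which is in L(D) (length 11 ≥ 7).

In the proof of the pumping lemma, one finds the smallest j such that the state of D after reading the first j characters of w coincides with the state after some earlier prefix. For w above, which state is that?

s4

State sequence: s0 -0-> s6 -1-> s5 -0-> s4 -2-> s4 -0-> s5 -2-> s3 -2-> s3 -2-> s3 -0-> s0 -1-> s0 -0-> s6
First repeat at step 4: s4 was already visited.

The earliest repeat is at step j = 4: D is in s4, which it already visited at step i = 3.
The DFA has 7 states, so the proof of the pumping lemma guarantees a repeated state among the first 7+1 visited; the segment between the two visits is the pumpable y.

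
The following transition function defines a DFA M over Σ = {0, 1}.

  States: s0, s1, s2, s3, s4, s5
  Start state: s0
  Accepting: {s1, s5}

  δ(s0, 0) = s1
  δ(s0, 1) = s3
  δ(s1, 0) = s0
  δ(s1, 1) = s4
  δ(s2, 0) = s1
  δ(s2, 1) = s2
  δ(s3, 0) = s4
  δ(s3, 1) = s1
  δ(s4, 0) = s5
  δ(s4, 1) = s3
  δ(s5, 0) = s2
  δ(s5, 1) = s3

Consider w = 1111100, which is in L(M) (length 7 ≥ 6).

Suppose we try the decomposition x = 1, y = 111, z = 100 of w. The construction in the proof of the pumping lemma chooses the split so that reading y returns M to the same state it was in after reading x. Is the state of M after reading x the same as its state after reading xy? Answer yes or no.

Run of M on the first 4 characters of w = 1 1 1 1:
  step 0: s0  (start)
  step 1: s3  (read 1: s0→s3)
  step 2: s1  (read 1: s3→s1)
  step 3: s4  (read 1: s1→s4)
  step 4: s3  (read 1: s4→s3)

After x (step 1): s3. After xy (step 4): s3.
They match, so y = 111 drives M around a cycle from s3 back to itself; pumping y any number of times keeps M in s3 before reading z, and xyⁱz ∈ L(M) for every i ≥ 0.

yes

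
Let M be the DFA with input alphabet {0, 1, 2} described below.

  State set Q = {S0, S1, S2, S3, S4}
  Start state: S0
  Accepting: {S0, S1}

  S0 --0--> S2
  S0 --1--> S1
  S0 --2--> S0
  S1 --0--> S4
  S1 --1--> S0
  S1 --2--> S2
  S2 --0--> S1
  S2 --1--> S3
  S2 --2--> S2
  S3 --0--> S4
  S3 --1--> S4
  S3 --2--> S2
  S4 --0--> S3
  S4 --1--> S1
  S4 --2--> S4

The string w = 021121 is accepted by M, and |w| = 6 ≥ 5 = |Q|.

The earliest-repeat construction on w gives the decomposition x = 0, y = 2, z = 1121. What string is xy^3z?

02221121

xy^3z = 0·2·2·2·1121 = 02221121.
Reading y = 2 takes M from S2 back to S2, so after x·y·y·y the machine is still in S2, and z then leads to the accepting state S1. Hence 02221121 ∈ L(M).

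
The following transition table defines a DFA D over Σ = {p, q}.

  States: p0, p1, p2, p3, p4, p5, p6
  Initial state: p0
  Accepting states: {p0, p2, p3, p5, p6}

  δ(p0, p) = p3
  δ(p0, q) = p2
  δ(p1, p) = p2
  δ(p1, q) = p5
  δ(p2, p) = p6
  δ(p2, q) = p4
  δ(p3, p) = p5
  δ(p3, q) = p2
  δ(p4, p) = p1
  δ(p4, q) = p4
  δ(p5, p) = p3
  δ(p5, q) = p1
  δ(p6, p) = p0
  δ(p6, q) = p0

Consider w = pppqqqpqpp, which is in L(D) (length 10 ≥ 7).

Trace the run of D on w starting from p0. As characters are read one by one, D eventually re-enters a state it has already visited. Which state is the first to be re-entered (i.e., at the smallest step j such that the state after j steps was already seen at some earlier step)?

State sequence: p0 -p-> p3 -p-> p5 -p-> p3 -q-> p2 -q-> p4 -q-> p4 -p-> p1 -q-> p5 -p-> p3 -p-> p5
First repeat at step 3: p3 was already visited.

The earliest repeat is at step j = 3: D is in p3, which it already visited at step i = 1.

p3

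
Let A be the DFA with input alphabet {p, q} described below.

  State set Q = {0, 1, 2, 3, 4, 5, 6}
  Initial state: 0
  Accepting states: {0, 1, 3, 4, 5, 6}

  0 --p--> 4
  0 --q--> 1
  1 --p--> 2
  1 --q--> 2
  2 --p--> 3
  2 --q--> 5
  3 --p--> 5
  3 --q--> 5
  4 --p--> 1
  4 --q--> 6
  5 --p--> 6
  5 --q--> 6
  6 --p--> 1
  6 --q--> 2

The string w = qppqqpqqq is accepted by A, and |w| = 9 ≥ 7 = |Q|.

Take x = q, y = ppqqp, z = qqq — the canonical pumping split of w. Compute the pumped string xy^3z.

qppqqpppqqpppqqpqqq

xy^3z = q·ppqqp·ppqqp·ppqqp·qqq = qppqqpppqqpppqqpqqq.
Reading y = ppqqp takes A from 1 back to 1, so after x·y·y·y the machine is still in 1, and z then leads to the accepting state 6. Hence qppqqpppqqpppqqpqqq ∈ L(A).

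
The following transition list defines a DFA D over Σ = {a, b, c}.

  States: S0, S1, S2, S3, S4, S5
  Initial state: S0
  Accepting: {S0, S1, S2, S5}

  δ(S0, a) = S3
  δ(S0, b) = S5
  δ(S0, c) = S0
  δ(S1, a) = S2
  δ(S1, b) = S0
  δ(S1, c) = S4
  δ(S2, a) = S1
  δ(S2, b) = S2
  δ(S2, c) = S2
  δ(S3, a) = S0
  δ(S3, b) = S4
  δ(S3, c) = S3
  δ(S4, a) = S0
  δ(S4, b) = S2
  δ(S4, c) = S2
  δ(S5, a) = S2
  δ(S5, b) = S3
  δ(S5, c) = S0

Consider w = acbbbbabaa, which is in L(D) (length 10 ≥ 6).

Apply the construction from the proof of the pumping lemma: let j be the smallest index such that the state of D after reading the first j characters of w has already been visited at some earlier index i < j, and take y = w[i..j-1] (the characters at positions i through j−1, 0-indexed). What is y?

c

State sequence: S0 -a-> S3 -c-> S3 -b-> S4 -b-> S2 -b-> S2 -b-> S2 -a-> S1 -b-> S0 -a-> S3 -a-> S0
First repeat at step 2: S3 was already visited.

So i = 1, j = 2, giving x = w[0:1] = a, y = w[1:2] = c, z = w[2:10] = bbbbabaa.
Check: |xy| = 2 ≤ 6 and |y| = 1 ≥ 1. Reading y takes D from S3 back to S3, so every xyⁱz is accepted.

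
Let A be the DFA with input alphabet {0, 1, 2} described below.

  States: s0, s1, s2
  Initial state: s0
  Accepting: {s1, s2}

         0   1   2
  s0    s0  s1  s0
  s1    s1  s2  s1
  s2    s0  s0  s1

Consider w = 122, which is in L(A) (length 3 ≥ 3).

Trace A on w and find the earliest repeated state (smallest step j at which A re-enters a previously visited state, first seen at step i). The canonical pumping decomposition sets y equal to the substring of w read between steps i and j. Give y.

Run of A on w = 1 2 2:
  step 0: s0  (start)
  step 1: s1  (read 1: s0→s1)
  step 2: s1  (read 2: s1→s1)   ← first repeat (s1 seen earlier)
  step 3: s1  (read 2: s1→s1)

So i = 1, j = 2, giving x = w[0:1] = 1, y = w[1:2] = 2, z = w[2:3] = 2.
Check: |xy| = 2 ≤ 3 and |y| = 1 ≥ 1. Reading y takes A from s1 back to s1, so every xyⁱz is accepted.
The DFA has 3 states, so the proof of the pumping lemma guarantees a repeated state among the first 3+1 visited; the segment between the two visits is the pumpable y.

2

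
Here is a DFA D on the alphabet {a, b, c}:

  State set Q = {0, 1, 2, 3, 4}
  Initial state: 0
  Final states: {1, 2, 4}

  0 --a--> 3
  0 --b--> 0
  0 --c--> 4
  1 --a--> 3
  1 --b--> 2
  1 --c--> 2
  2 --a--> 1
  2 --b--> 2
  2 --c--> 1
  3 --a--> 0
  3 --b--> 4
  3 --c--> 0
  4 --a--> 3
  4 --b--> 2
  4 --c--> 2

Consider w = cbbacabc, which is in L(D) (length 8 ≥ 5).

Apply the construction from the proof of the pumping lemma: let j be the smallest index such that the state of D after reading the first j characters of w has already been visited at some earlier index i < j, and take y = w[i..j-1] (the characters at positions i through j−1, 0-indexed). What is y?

Run of D on w = c b b a c a b c:
  step 0: 0  (start)
  step 1: 4  (read c: 0→4)
  step 2: 2  (read b: 4→2)
  step 3: 2  (read b: 2→2)   ← first repeat (2 seen earlier)
  step 4: 1  (read a: 2→1)
  step 5: 2  (read c: 1→2)
  step 6: 1  (read a: 2→1)
  step 7: 2  (read b: 1→2)
  step 8: 1  (read c: 2→1)

So i = 2, j = 3, giving x = w[0:2] = cb, y = w[2:3] = b, z = w[3:8] = acabc.
Check: |xy| = 3 ≤ 5 and |y| = 1 ≥ 1. Reading y takes D from 2 back to 2, so every xyⁱz is accepted.
Pumping length from the standard proof: p = 5 (the number of states). The repeated state found above gives |xy| = j ≤ 5 and |y| = j − i ≥ 1.

b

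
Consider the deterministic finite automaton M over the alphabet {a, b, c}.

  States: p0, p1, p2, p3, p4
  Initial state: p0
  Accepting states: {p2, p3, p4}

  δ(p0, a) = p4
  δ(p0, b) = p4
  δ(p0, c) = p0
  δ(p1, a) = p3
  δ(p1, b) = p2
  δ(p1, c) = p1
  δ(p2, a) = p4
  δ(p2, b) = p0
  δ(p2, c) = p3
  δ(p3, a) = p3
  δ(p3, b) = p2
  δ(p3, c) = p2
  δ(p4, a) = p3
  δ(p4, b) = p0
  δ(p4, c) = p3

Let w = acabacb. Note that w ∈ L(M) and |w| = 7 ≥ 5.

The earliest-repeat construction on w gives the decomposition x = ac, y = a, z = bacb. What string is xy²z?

acaabacb

xy^2z = ac·a·a·bacb = acaabacb.
Reading y = a takes M from p3 back to p3, so after x·y·y the machine is still in p3, and z then leads to the accepting state p2. Hence acaabacb ∈ L(M).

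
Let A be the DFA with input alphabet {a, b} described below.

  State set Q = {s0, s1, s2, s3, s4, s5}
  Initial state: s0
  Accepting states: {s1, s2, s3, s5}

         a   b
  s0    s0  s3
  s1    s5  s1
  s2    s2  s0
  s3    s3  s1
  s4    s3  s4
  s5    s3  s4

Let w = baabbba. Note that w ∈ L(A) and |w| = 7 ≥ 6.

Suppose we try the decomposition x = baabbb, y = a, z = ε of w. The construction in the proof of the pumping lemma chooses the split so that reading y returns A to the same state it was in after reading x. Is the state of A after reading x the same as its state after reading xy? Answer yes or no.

State sequence: s0 -b-> s3 -a-> s3 -a-> s3 -b-> s1 -b-> s1 -b-> s1 -a-> s5

After x (step 6): s1. After xy (step 7): s5.
They differ (s1 ≠ s5), so y is not a cycle from the state after x; this split is not the one the pumping-lemma construction produces, and pumping y need not keep the string in L(A).

no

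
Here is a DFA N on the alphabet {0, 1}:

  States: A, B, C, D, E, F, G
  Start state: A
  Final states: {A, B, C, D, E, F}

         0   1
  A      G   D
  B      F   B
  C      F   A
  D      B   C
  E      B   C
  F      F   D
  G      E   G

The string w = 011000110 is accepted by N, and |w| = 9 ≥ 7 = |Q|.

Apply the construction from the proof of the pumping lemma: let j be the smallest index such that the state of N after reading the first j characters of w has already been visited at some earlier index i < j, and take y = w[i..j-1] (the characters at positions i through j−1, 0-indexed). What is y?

Run of N on w = 0 1 1 0 0 0 1 1 0:
  step 0: A  (start)
  step 1: G  (read 0: A→G)
  step 2: G  (read 1: G→G)   ← first repeat (G seen earlier)
  step 3: G  (read 1: G→G)
  step 4: E  (read 0: G→E)
  step 5: B  (read 0: E→B)
  step 6: F  (read 0: B→F)
  step 7: D  (read 1: F→D)
  step 8: C  (read 1: D→C)
  step 9: F  (read 0: C→F)

So i = 1, j = 2, giving x = w[0:1] = 0, y = w[1:2] = 1, z = w[2:9] = 1000110.
Check: |xy| = 2 ≤ 7 and |y| = 1 ≥ 1. Reading y takes N from G back to G, so every xyⁱz is accepted.
Since N has 7 states, any run of length ≥ 7 visits 7+1 states, so by pigeonhole some state repeats within the first 7 steps — that repeat gives the pumpable loop.

1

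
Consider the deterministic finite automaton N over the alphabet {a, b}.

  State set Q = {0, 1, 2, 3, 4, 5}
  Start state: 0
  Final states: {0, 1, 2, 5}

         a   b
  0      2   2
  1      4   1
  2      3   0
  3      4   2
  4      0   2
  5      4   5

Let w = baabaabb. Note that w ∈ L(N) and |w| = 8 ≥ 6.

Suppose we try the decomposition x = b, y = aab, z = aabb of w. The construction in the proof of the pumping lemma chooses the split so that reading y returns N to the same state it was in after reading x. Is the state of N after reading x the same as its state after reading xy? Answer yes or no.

State sequence: 0 -b-> 2 -a-> 3 -a-> 4 -b-> 2

After x (step 1): 2. After xy (step 4): 2.
They match, so y = aab drives N around a cycle from 2 back to itself; pumping y any number of times keeps N in 2 before reading z, and xyⁱz ∈ L(N) for every i ≥ 0.

yes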